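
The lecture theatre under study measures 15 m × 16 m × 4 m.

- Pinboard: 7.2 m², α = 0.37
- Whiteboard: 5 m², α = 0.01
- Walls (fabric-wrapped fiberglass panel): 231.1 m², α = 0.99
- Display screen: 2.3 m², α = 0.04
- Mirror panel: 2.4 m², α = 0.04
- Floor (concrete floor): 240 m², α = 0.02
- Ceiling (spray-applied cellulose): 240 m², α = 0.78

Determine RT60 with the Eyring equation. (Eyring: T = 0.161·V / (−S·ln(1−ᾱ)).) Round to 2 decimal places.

Total surface area S = 7.2 + 5 + 231.1 + 2.3 + 2.4 + 240 + 240 = 728.0 m².
Σ(Sᵢαᵢ) = 7.2·0.37 + 5·0.01 + 231.1·0.99 + 2.3·0.04 + 2.4·0.04 + 240·0.02 + 240·0.78 = 423.691.
ᾱ = 423.691 / 728.0 = 0.5820.
Eyring denominator: −S ln(1−ᾱ) = 635.015.
V = 15 × 16 × 4 = 960 m³.
T = 0.161·V/[−S·ln(1−ᾱ)] = 0.161·960/635.015 = 0.24 s.

0.24 sec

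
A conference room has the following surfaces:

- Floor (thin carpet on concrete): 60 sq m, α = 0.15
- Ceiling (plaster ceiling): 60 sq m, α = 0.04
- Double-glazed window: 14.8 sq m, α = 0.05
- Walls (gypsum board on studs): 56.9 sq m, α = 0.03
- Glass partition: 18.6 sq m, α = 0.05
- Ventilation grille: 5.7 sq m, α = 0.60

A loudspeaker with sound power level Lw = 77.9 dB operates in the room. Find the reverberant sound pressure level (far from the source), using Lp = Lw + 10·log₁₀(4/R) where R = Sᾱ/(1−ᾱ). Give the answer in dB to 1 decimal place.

70.9 dB

A = 18.197 sabins; S = 216.0 sq m.
ᾱ = 18.197/216.0 = 0.0842; R = Sᾱ/(1−ᾱ) = 18.197/(1−0.0842) = 19.870 sq m.
Lp = Lw + 10 log₁₀(4/R) = 77.9 -6.96 = 70.9 dB.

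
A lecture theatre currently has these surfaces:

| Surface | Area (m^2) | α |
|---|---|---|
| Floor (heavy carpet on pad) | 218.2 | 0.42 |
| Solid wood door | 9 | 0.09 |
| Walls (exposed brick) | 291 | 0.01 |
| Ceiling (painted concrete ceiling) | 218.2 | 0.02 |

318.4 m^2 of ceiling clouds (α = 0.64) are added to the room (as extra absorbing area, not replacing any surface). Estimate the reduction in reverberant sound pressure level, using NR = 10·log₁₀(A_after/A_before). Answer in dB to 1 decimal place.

4.8 dB

Summing Sᵢαᵢ: 91.644 + 0.810 + 2.910 + 4.364 → A_before = 99.728 sabins.
Added absorption = 318.4 × 0.64 = 203.776 sabins.
New total A_after = 303.504 sabins.
NR = 10·log₁₀(303.504/99.728) = 4.8 dB.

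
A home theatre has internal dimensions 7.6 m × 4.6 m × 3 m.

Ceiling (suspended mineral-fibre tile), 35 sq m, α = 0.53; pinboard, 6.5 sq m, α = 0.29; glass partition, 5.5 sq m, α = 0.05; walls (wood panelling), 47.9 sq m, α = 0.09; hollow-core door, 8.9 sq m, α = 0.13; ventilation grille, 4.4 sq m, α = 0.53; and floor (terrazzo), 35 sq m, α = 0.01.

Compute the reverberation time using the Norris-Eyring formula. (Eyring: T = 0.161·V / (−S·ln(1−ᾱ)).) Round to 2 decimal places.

Total surface area S = 35 + 6.5 + 5.5 + 47.9 + 8.9 + 4.4 + 35 = 143.2 sq m.
Absorption A = 35×0.53 + 6.5×0.29 + 5.5×0.05 + 47.9×0.09 + 8.9×0.13 + 4.4×0.53 + 35×0.01 = 28.860 sabins.
Mean coefficient ᾱ = A/S = 0.2015.
Eyring denominator: −S ln(1−ᾱ) = 32.223.
V = 7.6 × 4.6 × 3 = 104.88 m³.
RT60 = 0.161 × 104.88 / 32.223 = 0.52 s.

0.52 s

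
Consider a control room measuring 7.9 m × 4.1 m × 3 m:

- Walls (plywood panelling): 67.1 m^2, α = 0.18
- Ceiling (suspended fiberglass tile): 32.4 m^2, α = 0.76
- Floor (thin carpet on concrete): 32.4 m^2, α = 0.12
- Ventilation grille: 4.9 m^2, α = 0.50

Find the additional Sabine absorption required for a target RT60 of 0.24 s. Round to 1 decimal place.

A₁ = Σ Sᵢαᵢ = 67.1*0.18 + 32.4*0.76 + 32.4*0.12 + 4.9*0.50 = 43.040 sabins.
For T = 0.24 s, need A₂ = 0.161·V/T = 0.161·97.17/0.24 = 65.185 sabins.
Additional absorption ΔA = 65.185 − 43.040 = 22.1 sabins.

22.1 sabins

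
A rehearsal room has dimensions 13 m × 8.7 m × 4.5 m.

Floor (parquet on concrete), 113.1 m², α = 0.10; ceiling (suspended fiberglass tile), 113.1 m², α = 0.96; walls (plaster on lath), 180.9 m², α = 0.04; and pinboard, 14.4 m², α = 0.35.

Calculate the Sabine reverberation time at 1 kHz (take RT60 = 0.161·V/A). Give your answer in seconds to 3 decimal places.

A = Σ Sᵢαᵢ = 113.1*0.10 + 113.1*0.96 + 180.9*0.04 + 14.4*0.35 = 132.162 sabins.
Room volume: 508.95 m³.
T = 0.161 V/A = 0.161·508.95/132.162 = 0.620 s.

0.620 s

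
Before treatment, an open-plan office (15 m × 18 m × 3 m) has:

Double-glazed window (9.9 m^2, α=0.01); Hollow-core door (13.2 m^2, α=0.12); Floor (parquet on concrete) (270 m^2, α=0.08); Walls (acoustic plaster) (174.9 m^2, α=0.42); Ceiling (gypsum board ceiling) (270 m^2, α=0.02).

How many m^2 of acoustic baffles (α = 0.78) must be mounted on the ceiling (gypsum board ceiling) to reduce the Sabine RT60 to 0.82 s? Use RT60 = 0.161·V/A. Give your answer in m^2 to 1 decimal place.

Equivalent absorption area: A₁ = 9.9·0.01 + 13.2·0.12 + 270·0.08 + 174.9·0.42 + 270·0.02 = 102.141 m^2.
Required A₂ = 0.161·810/0.82 = 159.037 sabins.
ΔA needed = 159.037 − 102.141 = 56.896 sabins.
Each m^2 of panel replacing the ceiling (gypsum board ceiling) adds (0.78 − 0.02) = 0.76 sabins.
Area = ΔA/Δα = 56.896/0.76 = 74.9 m^2.

74.9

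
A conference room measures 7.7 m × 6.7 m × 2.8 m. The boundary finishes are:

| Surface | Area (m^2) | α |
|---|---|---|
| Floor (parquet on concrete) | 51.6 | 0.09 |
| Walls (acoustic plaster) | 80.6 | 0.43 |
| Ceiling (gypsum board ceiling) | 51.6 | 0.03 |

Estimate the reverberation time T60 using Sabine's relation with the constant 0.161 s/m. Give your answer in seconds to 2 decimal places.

A = Σ Sᵢαᵢ = 51.6×0.09 + 80.6×0.43 + 51.6×0.03 = 40.850 sabins.
Room volume: 144.452 m³.
RT60 = 0.161 · V / A = 0.161 × 144.452 / 40.850 = 0.57 s.

0.57 s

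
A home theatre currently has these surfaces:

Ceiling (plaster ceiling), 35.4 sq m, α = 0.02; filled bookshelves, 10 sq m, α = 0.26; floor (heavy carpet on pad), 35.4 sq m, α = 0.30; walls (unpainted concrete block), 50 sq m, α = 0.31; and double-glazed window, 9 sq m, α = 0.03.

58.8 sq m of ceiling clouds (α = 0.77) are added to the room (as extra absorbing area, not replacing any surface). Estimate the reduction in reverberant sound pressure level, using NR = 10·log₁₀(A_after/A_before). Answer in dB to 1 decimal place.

4.0 dB

A_before = Σ Sᵢαᵢ = 35.4*0.02 + 10*0.26 + 35.4*0.30 + 50*0.31 + 9*0.03 = 29.698 sabins.
Treatment contributes 58.8·0.77 = 45.276 sabins.
A_after = 29.698 + 45.276 = 74.974 sabins.
NR = 10·log₁₀(74.974/29.698) = 4.0 dB.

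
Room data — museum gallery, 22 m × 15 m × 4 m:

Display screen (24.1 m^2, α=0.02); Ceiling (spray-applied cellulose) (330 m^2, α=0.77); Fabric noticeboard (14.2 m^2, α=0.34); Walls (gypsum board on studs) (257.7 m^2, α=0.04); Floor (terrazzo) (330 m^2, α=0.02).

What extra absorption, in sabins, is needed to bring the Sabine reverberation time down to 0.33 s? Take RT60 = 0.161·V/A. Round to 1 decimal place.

Equivalent absorption area: A₁ = 24.1×0.02 + 330×0.77 + 14.2×0.34 + 257.7×0.04 + 330×0.02 = 276.318 m^2.
For T = 0.33 s, need A₂ = 0.161·V/T = 0.161·1320/0.33 = 644.000 sabins.
Shortfall: 644.000 − 276.318 = 367.7 sabins.

367.7 sabins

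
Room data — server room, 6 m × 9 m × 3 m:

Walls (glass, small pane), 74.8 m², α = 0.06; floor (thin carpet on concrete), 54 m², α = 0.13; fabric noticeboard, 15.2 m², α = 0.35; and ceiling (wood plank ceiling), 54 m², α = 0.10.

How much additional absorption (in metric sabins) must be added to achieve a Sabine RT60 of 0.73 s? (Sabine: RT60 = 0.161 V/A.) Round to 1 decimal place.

13.5 sabins

Equivalent absorption area: A₁ = 74.8×0.06 + 54×0.13 + 15.2×0.35 + 54×0.10 = 22.228 m².
For T = 0.73 s, need A₂ = 0.161·V/T = 0.161·162/0.73 = 35.729 sabins.
ΔA = A₂ − A₁ = 35.729 − 22.228 = 13.5 sabins.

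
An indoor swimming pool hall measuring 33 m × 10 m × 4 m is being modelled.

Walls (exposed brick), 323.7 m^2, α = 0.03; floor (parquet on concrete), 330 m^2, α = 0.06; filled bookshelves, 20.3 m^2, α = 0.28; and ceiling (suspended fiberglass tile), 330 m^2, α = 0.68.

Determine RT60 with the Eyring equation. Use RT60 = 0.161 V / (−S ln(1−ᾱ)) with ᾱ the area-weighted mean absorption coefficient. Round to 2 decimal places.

Total surface area S = 323.7 + 330 + 20.3 + 330 = 1004.0 m^2.
Absorption A = 323.7·0.03 + 330·0.06 + 20.3·0.28 + 330·0.68 = 259.595 sabins.
Mean coefficient ᾱ = A/S = 0.2586.
Eyring denominator: −S ln(1−ᾱ) = 300.412.
V = 33 × 10 × 4 = 1320 m³.
T = 0.161·V/[−S·ln(1−ᾱ)] = 0.161·1320/300.412 = 0.71 s.

0.71 seconds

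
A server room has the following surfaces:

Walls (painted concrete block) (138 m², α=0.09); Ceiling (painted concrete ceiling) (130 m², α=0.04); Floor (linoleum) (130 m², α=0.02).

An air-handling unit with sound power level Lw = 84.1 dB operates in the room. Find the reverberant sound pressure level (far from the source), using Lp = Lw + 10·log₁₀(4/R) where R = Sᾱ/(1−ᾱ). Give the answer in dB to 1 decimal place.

A = 20.220 sabins; S = 398.0 m².
ᾱ = 20.220/398.0 = 0.0508; R = Sᾱ/(1−ᾱ) = 20.220/(1−0.0508) = 21.302 m².
Lp = 84.1 + 10·log₁₀(4/21.302) = 84.1 + (-7.26) = 76.8 dB.

76.8 dB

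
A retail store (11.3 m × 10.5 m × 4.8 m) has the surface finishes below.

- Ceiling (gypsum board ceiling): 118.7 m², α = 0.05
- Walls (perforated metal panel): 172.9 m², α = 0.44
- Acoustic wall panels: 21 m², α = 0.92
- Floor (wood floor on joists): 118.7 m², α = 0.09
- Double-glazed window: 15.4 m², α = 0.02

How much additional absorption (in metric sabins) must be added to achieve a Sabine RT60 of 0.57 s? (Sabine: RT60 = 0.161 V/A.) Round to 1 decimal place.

Summing Sᵢαᵢ: 5.935 + 76.076 + 19.320 + 10.683 + 0.308 → A₁ = 112.322 sabins.
For T = 0.57 s, need A₂ = 0.161·V/T = 0.161·569.52/0.57 = 160.864 sabins.
ΔA = A₂ − A₁ = 160.864 − 112.322 = 48.5 sabins.

48.5 sabins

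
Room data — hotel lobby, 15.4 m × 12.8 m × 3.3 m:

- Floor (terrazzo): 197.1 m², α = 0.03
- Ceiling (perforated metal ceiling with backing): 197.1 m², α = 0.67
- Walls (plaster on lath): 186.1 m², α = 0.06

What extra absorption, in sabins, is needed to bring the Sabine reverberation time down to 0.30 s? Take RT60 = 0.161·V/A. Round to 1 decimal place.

Summing Sᵢαᵢ: 5.913 + 132.057 + 11.166 → A₁ = 149.136 sabins.
Target A₂ = 0.161·650.496/0.30 = 349.100 sabins (V = 650.496 m³).
Shortfall: 349.100 − 149.136 = 200.0 sabins.

200.0 sabins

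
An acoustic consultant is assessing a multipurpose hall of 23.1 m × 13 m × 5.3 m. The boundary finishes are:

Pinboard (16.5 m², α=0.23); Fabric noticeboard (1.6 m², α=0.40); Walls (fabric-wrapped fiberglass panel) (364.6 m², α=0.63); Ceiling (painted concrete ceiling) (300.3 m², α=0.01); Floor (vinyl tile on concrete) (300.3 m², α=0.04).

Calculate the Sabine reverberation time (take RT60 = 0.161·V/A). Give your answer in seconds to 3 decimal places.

Total absorption A = 16.5·0.23 + 1.6·0.40 + 364.6·0.63 + 300.3·0.01 + 300.3·0.04
  = 3.795 + 0.640 + 229.698 + 3.003 + 12.012 = 249.148 m² sabins.
Room volume: 1591.59 m³.
Sabine: RT60 = 0.161 × 1591.59 / 249.148 = 1.028 s.

1.028 seconds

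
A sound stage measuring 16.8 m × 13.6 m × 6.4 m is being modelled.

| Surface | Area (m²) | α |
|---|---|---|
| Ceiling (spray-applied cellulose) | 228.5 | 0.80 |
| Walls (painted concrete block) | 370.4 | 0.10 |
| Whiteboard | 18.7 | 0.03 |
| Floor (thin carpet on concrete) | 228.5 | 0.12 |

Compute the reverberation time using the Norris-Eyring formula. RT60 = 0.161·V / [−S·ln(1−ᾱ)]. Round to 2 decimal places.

0.80 s

Total surface area S = 228.5 + 370.4 + 18.7 + 228.5 = 846.1 m².
Σ(Sᵢαᵢ) = 228.5×0.80 + 370.4×0.10 + 18.7×0.03 + 228.5×0.12 = 247.821.
Mean coefficient ᾱ = A/S = 0.2929.
−S·ln(1−ᾱ) = −846.1 × ln(1 − 0.2929) = 293.244.
V = 16.8 × 13.6 × 6.4 = 1462.272 m³.
T = 0.161·V/[−S·ln(1−ᾱ)] = 0.161·1462.272/293.244 = 0.80 s.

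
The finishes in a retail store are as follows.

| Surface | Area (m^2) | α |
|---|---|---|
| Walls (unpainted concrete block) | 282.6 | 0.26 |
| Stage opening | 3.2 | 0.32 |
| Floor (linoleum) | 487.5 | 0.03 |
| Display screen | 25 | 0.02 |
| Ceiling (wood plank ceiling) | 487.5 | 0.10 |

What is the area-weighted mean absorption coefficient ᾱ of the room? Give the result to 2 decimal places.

Total surface area S = 1285.8 m^2.
A = 282.6·0.26 + 3.2·0.32 + 487.5·0.03 + 25·0.02 + 487.5·0.10 = 138.375 sabins.
ᾱ = A/S = 0.11.

0.11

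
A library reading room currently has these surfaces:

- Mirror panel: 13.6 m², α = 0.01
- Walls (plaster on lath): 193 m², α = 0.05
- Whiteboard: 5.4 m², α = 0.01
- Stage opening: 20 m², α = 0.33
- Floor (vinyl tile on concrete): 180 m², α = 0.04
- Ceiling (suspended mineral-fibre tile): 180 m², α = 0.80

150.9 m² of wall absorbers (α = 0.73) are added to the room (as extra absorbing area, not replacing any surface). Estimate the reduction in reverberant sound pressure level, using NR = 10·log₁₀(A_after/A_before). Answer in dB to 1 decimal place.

A_before = Σ Sᵢαᵢ = 13.6×0.01 + 193×0.05 + 5.4×0.01 + 20×0.33 + 180×0.04 + 180×0.80 = 167.640 sabins.
Treatment contributes 150.9·0.73 = 110.157 sabins.
New total A_after = 277.797 sabins.
Reduction = 10 log₁₀(A_after/A_before) = 10 log₁₀(1.6571) = 2.2 dB.

2.2 dB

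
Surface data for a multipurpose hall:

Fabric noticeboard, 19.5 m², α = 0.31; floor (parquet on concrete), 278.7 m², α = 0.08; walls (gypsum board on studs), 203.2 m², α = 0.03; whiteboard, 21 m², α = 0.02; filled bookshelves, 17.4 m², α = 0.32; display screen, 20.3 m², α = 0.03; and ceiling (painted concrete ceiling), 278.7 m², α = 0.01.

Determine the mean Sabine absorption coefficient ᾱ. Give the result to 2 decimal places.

Total surface area S = 838.8 m².
Σ(Sᵢαᵢ) = 19.5×0.31 + 278.7×0.08 + 203.2×0.03 + 21×0.02 + 17.4×0.32 + 20.3×0.03 + 278.7×0.01 = 43.821.
ᾱ = A/S = 0.05.

0.05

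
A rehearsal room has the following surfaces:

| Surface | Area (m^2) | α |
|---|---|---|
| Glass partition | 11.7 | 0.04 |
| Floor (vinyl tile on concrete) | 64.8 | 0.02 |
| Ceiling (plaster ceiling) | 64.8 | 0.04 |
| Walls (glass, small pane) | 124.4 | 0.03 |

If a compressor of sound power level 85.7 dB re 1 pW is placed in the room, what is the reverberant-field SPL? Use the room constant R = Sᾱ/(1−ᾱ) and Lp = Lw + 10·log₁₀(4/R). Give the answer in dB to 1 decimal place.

82.5 dB

Σ(Sᵢαᵢ) = 11.7×0.04 + 64.8×0.02 + 64.8×0.04 + 124.4×0.03 = 8.088; total area S = 265.7 m^2.
ᾱ = 0.0304, so room constant R = A/(1−ᾱ) = 8.342 m^2.
Lp = Lw + 10 log₁₀(4/R) = 85.7 -3.19 = 82.5 dB.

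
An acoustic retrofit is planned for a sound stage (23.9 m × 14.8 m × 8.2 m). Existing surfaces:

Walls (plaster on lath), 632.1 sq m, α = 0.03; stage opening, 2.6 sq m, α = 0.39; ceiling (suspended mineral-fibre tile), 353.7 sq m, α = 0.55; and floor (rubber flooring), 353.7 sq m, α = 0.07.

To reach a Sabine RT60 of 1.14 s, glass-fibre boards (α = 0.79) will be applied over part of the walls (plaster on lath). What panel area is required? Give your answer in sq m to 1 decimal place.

A₁ = Σ Sᵢαᵢ = 632.1×0.03 + 2.6×0.39 + 353.7×0.55 + 353.7×0.07 = 239.271 sabins.
V = 2900.504 m³. Target absorption A₂ = 0.161 × 2900.504 / 1.14 = 409.633 sabins.
Absorption to add: 409.633 − 239.271 = 170.362 sabins.
Each sq m of panel replacing the walls (plaster on lath) adds (0.79 − 0.03) = 0.76 sabins.
Area = ΔA/Δα = 170.362/0.76 = 224.2 sq m.

224.2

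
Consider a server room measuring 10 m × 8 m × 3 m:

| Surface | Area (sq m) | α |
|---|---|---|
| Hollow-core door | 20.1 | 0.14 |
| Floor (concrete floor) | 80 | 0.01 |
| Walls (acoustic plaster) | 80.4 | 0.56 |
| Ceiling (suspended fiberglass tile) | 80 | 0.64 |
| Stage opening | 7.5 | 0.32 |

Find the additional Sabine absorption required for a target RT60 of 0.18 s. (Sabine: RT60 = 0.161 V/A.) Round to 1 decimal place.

Summing Sᵢαᵢ: 2.814 + 0.800 + 45.024 + 51.200 + 2.400 → A₁ = 102.238 sabins.
Target A₂ = 0.161·240/0.18 = 214.667 sabins (V = 240 m³).
Additional absorption ΔA = 214.667 − 102.238 = 112.4 sabins.

112.4 sabins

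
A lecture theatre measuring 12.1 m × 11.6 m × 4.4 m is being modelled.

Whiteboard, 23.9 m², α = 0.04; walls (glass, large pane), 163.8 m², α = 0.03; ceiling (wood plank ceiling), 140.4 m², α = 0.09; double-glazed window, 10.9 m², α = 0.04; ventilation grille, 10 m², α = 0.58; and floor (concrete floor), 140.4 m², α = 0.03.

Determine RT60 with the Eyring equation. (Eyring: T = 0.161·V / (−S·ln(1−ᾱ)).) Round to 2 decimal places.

3.33 s

S = Σ Sᵢ = 489.4 m².
Σ(Sᵢαᵢ) = 23.9·0.04 + 163.8·0.03 + 140.4·0.09 + 10.9·0.04 + 10·0.58 + 140.4·0.03 = 28.954.
ᾱ = 28.954 / 489.4 = 0.0592.
−S·ln(1−ᾱ) = −489.4 × ln(1 − 0.0592) = 29.865.
V = 12.1 × 11.6 × 4.4 = 617.584 m³.
T = 0.161·V/[−S·ln(1−ᾱ)] = 0.161·617.584/29.865 = 3.33 s.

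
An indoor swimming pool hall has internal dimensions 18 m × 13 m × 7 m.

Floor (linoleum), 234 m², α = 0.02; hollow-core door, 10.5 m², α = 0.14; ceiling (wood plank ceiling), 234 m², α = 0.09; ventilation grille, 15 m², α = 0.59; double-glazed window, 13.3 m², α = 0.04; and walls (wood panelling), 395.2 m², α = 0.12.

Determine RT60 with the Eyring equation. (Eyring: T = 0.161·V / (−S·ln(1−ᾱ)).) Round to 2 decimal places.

2.99 sec

Total surface area S = 234 + 10.5 + 234 + 15 + 13.3 + 395.2 = 902.0 m².
Σ(Sᵢαᵢ) = 234×0.02 + 10.5×0.14 + 234×0.09 + 15×0.59 + 13.3×0.04 + 395.2×0.12 = 84.016.
ᾱ = 84.016 / 902.0 = 0.0931.
Eyring denominator: −S ln(1−ᾱ) = 88.146.
V = 18 × 13 × 7 = 1638 m³.
T = 0.161·V/[−S·ln(1−ᾱ)] = 0.161·1638/88.146 = 2.99 s.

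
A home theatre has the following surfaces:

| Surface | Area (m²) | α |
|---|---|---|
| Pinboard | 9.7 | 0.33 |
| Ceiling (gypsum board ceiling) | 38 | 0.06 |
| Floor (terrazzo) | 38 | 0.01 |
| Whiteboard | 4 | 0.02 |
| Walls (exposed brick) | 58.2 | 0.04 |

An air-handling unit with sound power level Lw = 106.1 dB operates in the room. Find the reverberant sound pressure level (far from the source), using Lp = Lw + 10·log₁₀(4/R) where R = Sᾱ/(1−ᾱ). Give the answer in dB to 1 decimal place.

A = 8.269 sabins; S = 147.9 m².
ᾱ = 8.269/147.9 = 0.0559; R = Sᾱ/(1−ᾱ) = 8.269/(1−0.0559) = 8.759 m².
Lp = 106.1 + 10·log₁₀(4/8.759) = 106.1 + (-3.40) = 102.7 dB.

102.7 dB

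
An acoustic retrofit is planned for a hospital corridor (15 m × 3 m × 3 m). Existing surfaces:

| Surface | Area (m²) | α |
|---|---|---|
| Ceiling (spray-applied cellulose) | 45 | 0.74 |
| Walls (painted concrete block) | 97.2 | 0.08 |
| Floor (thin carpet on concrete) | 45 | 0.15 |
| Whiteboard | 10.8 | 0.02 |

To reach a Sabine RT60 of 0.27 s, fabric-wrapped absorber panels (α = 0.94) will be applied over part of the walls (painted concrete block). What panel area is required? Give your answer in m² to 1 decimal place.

37.7

A₁ = Σ Sᵢαᵢ = 45*0.74 + 97.2*0.08 + 45*0.15 + 10.8*0.02 = 48.042 sabins.
Required A₂ = 0.161·135/0.27 = 80.500 sabins.
Absorption to add: 80.500 − 48.042 = 32.458 sabins.
Net gain per m²: Δα = 0.94 − 0.08 = 0.86.
Panel area = 32.458 / 0.86 = 37.7 m².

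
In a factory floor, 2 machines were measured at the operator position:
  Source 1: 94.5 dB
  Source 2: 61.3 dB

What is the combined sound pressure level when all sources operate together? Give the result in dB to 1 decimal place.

94.5 dB

Converting to relative power and adding: 10^(94.5/10) + 10^(61.3/10) = 2.82e+09.
L_total = 10·log₁₀(2.82e+09) = 94.5 dB.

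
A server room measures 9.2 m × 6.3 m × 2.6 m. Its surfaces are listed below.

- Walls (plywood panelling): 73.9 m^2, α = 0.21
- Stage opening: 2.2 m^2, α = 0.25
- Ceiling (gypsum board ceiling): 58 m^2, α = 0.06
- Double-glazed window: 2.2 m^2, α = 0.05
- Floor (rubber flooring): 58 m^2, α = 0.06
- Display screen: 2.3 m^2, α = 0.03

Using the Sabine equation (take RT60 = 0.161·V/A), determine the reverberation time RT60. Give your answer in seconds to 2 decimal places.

Total absorption A = 73.9·0.21 + 2.2·0.25 + 58·0.06 + 2.2·0.05 + 58·0.06 + 2.3·0.03
  = 15.519 + 0.550 + 3.480 + 0.110 + 3.480 + 0.069 = 23.208 m^2 sabins.
V = 9.2·6.3·2.6 = 150.696 m³.
T = 0.161 V/A = 0.161·150.696/23.208 = 1.05 s.

1.05 s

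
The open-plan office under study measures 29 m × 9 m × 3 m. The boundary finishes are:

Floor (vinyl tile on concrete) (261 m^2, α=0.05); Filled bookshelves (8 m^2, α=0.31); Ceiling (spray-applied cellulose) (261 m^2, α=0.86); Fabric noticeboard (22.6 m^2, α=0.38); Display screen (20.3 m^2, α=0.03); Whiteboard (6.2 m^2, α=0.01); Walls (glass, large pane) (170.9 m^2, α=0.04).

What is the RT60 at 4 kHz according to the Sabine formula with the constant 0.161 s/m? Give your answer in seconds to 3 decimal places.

Summing Sᵢαᵢ: 13.050 + 2.480 + 224.460 + 8.588 + 0.609 + 0.062 + 6.836 → A = 256.085 sabins.
V = 29·9·3 = 783 m³.
RT60 = 0.161 · V / A = 0.161 × 783 / 256.085 = 0.492 s.

0.492 seconds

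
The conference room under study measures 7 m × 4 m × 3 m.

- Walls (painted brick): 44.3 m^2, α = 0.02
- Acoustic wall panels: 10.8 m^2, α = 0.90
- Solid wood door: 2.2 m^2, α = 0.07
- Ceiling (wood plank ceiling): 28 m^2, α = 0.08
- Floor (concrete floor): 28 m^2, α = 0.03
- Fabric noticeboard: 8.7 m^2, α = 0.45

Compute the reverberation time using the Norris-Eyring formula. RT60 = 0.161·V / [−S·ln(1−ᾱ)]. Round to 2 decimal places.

Total surface area S = 44.3 + 10.8 + 2.2 + 28 + 28 + 8.7 = 122.0 m^2.
Absorption A = 44.3×0.02 + 10.8×0.90 + 2.2×0.07 + 28×0.08 + 28×0.03 + 8.7×0.45 = 17.755 sabins.
Mean coefficient ᾱ = A/S = 0.1455.
−S·ln(1−ᾱ) = −122.0 × ln(1 − 0.1455) = 19.183.
V = 7 × 4 × 3 = 84 m³.
T = 0.161·V/[−S·ln(1−ᾱ)] = 0.161·84/19.183 = 0.70 s.

0.70 sec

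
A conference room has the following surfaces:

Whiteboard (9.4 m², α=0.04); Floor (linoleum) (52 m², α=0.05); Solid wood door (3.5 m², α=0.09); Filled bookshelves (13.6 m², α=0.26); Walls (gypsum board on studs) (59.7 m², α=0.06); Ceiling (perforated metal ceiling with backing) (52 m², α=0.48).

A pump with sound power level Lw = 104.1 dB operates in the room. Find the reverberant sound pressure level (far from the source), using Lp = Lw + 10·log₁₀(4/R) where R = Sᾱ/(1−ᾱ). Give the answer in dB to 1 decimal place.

A = 35.369 sabins; S = 190.2 m².
ᾱ = 35.369/190.2 = 0.1860; R = Sᾱ/(1−ᾱ) = 35.369/(1−0.1860) = 43.451 m².
Lp = 104.1 + 10·log₁₀(4/43.451) = 104.1 + (-10.36) = 93.7 dB.

93.7 dB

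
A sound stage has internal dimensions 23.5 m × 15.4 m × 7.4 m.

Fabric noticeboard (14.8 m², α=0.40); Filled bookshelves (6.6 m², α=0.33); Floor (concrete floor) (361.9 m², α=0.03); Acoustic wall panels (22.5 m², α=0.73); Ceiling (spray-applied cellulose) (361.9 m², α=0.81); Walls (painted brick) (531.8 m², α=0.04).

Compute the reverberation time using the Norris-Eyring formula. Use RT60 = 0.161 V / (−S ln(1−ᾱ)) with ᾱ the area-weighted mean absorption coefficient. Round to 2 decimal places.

1.06 s

Total surface area S = 14.8 + 6.6 + 361.9 + 22.5 + 361.9 + 531.8 = 1299.5 m².
Σ(Sᵢαᵢ) = 14.8·0.40 + 6.6·0.33 + 361.9·0.03 + 22.5·0.73 + 361.9·0.81 + 531.8·0.04 = 349.791.
Mean coefficient ᾱ = A/S = 0.2692.
Eyring denominator: −S ln(1−ᾱ) = 407.543.
V = 23.5 × 15.4 × 7.4 = 2678.06 m³.
T = 0.161·V/[−S·ln(1−ᾱ)] = 0.161·2678.06/407.543 = 1.06 s.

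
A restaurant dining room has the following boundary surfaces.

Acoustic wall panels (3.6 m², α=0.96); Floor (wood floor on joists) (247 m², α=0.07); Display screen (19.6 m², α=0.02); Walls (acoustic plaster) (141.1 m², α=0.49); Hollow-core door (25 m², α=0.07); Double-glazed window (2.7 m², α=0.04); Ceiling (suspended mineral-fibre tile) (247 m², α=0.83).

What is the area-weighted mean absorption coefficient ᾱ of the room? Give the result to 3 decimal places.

0.433

S = Σ Sᵢ = 3.6 + 247 + 19.6 + 141.1 + 25 + 2.7 + 247 = 686.0 m².
Weighted sum Σ Sα = 297.145.
ᾱ = A/S = 0.433.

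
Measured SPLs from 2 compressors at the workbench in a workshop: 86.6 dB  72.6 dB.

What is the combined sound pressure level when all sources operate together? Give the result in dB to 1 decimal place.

Sum in the linear (power) domain: Σ 10^(Lᵢ/10) = 10^(86.6/10) + 10^(72.6/10) = 4.753e+08.
Combined level = 10 log₁₀(4.753e+08) = 86.8 dB.

86.8 dB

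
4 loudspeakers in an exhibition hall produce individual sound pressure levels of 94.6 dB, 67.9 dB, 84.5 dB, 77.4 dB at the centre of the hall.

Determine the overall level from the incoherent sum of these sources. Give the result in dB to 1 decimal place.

Sum in the linear (power) domain: Σ 10^(Lᵢ/10) = 10^(94.6/10) + 10^(67.9/10) + 10^(84.5/10) + 10^(77.4/10) = 3.227e+09.
Back to dB: 10·log₁₀ Σ = 95.1 dB.

95.1 dB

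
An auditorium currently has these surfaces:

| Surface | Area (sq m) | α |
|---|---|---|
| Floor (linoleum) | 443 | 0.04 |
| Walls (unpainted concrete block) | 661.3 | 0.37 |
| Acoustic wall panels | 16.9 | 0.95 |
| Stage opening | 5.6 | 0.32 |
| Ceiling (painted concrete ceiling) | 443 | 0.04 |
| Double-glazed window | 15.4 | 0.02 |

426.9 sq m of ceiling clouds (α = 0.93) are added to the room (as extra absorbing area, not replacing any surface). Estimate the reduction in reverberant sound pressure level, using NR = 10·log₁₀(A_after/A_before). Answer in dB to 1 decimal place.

3.7 dB

Equivalent absorption area: A_before = 443*0.04 + 661.3*0.37 + 16.9*0.95 + 5.6*0.32 + 443*0.04 + 15.4*0.02 = 298.276 sq m.
Treatment contributes 426.9·0.93 = 397.017 sabins.
New total A_after = 695.293 sabins.
Reduction = 10 log₁₀(A_after/A_before) = 10 log₁₀(2.3310) = 3.7 dB.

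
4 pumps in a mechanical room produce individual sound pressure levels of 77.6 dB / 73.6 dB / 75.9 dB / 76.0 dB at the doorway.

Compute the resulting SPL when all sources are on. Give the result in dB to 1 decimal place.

82.0 dB

Converting to relative power and adding: 10^(77.6/10) + 10^(73.6/10) + 10^(75.9/10) + 10^(76.0/10) = 1.592e+08.
Back to dB: 10·log₁₀ Σ = 82.0 dB.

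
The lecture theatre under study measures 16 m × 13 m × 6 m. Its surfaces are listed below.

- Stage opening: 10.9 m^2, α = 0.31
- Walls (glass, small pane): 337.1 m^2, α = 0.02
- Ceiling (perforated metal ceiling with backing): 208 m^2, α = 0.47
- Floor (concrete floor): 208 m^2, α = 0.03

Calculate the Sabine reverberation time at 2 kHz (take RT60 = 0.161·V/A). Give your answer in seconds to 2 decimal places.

1.76 s

Summing Sᵢαᵢ: 3.379 + 6.742 + 97.760 + 6.240 → A = 114.121 sabins.
V = 16·13·6 = 1248 m³.
Sabine: RT60 = 0.161 × 1248 / 114.121 = 1.76 s.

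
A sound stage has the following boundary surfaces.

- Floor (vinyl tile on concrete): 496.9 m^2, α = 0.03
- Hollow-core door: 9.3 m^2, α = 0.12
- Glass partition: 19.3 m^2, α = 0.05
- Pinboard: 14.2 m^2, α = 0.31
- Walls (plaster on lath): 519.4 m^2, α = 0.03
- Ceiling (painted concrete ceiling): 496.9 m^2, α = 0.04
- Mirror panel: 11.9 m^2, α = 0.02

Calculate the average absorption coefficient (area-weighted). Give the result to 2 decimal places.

S = Σ Sᵢ = 496.9 + 9.3 + 19.3 + 14.2 + 519.4 + 496.9 + 11.9 = 1567.9 m^2.
Σ(Sᵢαᵢ) = 496.9*0.03 + 9.3*0.12 + 19.3*0.05 + 14.2*0.31 + 519.4*0.03 + 496.9*0.04 + 11.9*0.02 = 57.086.
ᾱ = A/S = 0.04.

0.04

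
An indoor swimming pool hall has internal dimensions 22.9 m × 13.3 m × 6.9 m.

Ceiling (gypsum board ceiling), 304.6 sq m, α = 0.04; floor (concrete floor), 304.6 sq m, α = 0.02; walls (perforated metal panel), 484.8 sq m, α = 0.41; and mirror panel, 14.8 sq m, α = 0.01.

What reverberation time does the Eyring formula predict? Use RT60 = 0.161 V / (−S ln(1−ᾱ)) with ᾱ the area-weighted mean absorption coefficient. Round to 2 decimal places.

1.40 s

Total surface area S = 304.6 + 304.6 + 484.8 + 14.8 = 1108.8 sq m.
Absorption A = 304.6×0.04 + 304.6×0.02 + 484.8×0.41 + 14.8×0.01 = 217.192 sabins.
Mean coefficient ᾱ = A/S = 0.1959.
−S·ln(1−ᾱ) = −1108.8 × ln(1 − 0.1959) = 241.753.
V = 22.9 × 13.3 × 6.9 = 2101.533 m³.
T = 0.161·V/[−S·ln(1−ᾱ)] = 0.161·2101.533/241.753 = 1.40 s.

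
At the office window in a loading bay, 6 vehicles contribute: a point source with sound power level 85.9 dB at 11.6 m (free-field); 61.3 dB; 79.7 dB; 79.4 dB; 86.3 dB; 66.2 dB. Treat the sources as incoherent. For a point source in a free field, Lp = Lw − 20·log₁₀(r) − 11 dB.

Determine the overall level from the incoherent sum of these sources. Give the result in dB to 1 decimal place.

87.9 dB

Source at 11.6 m: Lp = 85.9 − 20·log₁₀(11.6) − 11 = 53.6 dB.
Sum in the linear (power) domain: Σ 10^(Lᵢ/10) = 10^(53.6/10) + 10^(61.3/10) + 10^(79.7/10) + 10^(79.4/10) + 10^(86.3/10) + 10^(66.2/10) = 6.127e+08.
Back to dB: 10·log₁₀ Σ = 87.9 dB.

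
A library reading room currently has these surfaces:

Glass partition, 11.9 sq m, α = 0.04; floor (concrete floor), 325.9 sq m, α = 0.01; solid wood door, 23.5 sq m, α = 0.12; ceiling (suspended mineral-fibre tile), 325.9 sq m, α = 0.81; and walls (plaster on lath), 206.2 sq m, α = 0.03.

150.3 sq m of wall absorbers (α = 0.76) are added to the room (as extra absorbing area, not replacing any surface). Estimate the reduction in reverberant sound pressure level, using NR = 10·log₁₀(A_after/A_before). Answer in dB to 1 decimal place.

Total absorption A_before = 11.9·0.04 + 325.9·0.01 + 23.5·0.12 + 325.9·0.81 + 206.2·0.03
  = 0.476 + 3.259 + 2.820 + 263.979 + 6.186 = 276.720 sq m sabins.
Added absorption = 150.3 × 0.76 = 114.228 sabins.
A_after = 276.720 + 114.228 = 390.948 sabins.
Reduction = 10 log₁₀(A_after/A_before) = 10 log₁₀(1.4128) = 1.5 dB.

1.5 dB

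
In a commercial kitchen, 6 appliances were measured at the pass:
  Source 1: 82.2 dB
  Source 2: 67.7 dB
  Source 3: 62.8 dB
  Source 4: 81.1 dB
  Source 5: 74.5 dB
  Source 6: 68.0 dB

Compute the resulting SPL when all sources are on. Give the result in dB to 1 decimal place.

85.3 dB

Sum in the linear (power) domain: Σ 10^(Lᵢ/10) = 10^(82.2/10) + 10^(67.7/10) + 10^(62.8/10) + 10^(81.1/10) + 10^(74.5/10) + 10^(68.0/10) = 3.371e+08.
Back to dB: 10·log₁₀ Σ = 85.3 dB.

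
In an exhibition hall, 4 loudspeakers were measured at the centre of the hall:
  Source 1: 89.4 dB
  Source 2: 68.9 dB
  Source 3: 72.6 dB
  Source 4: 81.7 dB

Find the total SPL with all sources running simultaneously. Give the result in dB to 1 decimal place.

Sum in the linear (power) domain: Σ 10^(Lᵢ/10) = 10^(89.4/10) + 10^(68.9/10) + 10^(72.6/10) + 10^(81.7/10) = 1.045e+09.
Combined level = 10 log₁₀(1.045e+09) = 90.2 dB.

90.2 dB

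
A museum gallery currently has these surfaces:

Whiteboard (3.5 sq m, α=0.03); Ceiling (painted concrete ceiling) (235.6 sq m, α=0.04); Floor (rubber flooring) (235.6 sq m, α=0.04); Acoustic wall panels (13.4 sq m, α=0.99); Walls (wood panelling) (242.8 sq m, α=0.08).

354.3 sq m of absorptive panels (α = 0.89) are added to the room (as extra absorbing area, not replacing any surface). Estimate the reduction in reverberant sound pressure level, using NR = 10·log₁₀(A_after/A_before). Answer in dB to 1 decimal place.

A_before = Σ Sᵢαᵢ = 3.5*0.03 + 235.6*0.04 + 235.6*0.04 + 13.4*0.99 + 242.8*0.08 = 51.643 sabins.
Added absorption = 354.3 × 0.89 = 315.327 sabins.
New total A_after = 366.970 sabins.
NR = 10·log₁₀(366.970/51.643) = 8.5 dB.

8.5 dB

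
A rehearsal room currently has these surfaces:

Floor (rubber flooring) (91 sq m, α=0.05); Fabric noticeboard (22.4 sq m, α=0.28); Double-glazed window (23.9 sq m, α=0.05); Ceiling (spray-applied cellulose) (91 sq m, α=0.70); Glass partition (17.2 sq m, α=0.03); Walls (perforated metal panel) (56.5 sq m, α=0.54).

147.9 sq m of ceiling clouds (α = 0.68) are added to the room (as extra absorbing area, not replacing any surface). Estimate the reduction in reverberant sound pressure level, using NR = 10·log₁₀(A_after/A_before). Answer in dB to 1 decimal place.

2.9 dB

Total absorption A_before = 91·0.05 + 22.4·0.28 + 23.9·0.05 + 91·0.70 + 17.2·0.03 + 56.5·0.54
  = 4.550 + 6.272 + 1.195 + 63.700 + 0.516 + 30.510 = 106.743 sq m sabins.
Added absorption = 147.9 × 0.68 = 100.572 sabins.
A_after = 106.743 + 100.572 = 207.315 sabins.
NR = 10·log₁₀(207.315/106.743) = 2.9 dB.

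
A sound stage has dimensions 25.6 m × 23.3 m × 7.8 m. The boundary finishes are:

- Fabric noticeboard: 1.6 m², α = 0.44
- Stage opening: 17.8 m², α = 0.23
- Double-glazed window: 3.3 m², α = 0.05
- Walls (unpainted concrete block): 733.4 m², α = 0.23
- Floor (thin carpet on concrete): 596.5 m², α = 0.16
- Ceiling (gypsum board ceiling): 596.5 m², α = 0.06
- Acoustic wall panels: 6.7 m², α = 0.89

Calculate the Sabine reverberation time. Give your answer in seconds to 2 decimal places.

2.41 sec

Equivalent absorption area: A = 1.6*0.44 + 17.8*0.23 + 3.3*0.05 + 733.4*0.23 + 596.5*0.16 + 596.5*0.06 + 6.7*0.89 = 310.838 m².
Room volume: 4652.544 m³.
RT60 = 0.161 · V / A = 0.161 × 4652.544 / 310.838 = 2.41 s.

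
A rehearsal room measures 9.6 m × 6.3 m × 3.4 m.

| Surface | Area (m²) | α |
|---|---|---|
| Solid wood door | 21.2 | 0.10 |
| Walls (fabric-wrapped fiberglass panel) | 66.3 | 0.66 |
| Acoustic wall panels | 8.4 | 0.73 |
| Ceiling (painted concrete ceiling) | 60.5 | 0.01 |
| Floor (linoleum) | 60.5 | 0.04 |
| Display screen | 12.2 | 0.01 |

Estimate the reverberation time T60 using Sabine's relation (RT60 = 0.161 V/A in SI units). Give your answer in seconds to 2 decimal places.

0.60 seconds

Summing Sᵢαᵢ: 2.120 + 43.758 + 6.132 + 0.605 + 2.420 + 0.122 → A = 55.157 sabins.
V = 9.6·6.3·3.4 = 205.632 m³.
RT60 = 0.161 · V / A = 0.161 × 205.632 / 55.157 = 0.60 s.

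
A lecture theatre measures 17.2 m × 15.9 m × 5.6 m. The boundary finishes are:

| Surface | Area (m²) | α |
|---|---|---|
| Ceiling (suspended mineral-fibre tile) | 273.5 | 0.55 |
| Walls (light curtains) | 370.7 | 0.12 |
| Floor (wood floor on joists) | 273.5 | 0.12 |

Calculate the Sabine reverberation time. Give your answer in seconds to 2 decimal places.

1.08 s

Summing Sᵢαᵢ: 150.425 + 44.484 + 32.820 → A = 227.729 sabins.
V = 17.2·15.9·5.6 = 1531.488 m³.
Sabine: RT60 = 0.161 × 1531.488 / 227.729 = 1.08 s.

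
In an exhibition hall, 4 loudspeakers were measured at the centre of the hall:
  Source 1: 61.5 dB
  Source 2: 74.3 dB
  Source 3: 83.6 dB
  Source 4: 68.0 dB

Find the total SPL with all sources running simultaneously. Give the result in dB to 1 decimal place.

Sum in the linear (power) domain: Σ 10^(Lᵢ/10) = 10^(61.5/10) + 10^(74.3/10) + 10^(83.6/10) + 10^(68.0/10) = 2.637e+08.
Back to dB: 10·log₁₀ Σ = 84.2 dB.

84.2 dB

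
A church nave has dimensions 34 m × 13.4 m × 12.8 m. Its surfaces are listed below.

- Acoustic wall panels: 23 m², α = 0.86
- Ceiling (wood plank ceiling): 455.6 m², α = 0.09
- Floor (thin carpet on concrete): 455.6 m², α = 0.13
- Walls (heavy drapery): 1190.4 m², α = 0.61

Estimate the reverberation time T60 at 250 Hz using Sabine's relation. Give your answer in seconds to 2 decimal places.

1.11 s

A = Σ Sᵢαᵢ = 23*0.86 + 455.6*0.09 + 455.6*0.13 + 1190.4*0.61 = 846.156 sabins.
Volume V = 34 × 13.4 × 12.8 = 5831.68 m³.
RT60 = 0.161 · V / A = 0.161 × 5831.68 / 846.156 = 1.11 s.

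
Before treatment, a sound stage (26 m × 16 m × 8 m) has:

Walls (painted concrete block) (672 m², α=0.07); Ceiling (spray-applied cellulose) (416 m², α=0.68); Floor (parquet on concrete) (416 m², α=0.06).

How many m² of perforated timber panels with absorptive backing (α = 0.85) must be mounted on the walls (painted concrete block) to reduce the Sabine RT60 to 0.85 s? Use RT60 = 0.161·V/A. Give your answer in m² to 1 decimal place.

Total absorption A₁ = 672×0.07 + 416×0.68 + 416×0.06
  = 47.040 + 282.880 + 24.960 = 354.880 m² sabins.
V = 3328 m³. Target absorption A₂ = 0.161 × 3328 / 0.85 = 630.362 sabins.
Absorption to add: 630.362 − 354.880 = 275.482 sabins.
Each m² of panel replacing the walls (painted concrete block) adds (0.85 − 0.07) = 0.78 sabins.
Area = ΔA/Δα = 275.482/0.78 = 353.2 m².

353.2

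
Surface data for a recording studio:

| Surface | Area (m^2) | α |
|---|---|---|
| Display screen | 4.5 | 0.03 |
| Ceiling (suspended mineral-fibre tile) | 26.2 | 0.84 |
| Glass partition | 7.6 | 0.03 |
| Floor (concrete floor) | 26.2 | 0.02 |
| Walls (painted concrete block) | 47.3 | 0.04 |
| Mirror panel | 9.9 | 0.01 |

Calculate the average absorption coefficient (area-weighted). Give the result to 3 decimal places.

Total surface area S = 121.7 m^2.
A = 4.5*0.03 + 26.2*0.84 + 7.6*0.03 + 26.2*0.02 + 47.3*0.04 + 9.9*0.01 = 24.886 sabins.
ᾱ = A/S = 0.204.

0.204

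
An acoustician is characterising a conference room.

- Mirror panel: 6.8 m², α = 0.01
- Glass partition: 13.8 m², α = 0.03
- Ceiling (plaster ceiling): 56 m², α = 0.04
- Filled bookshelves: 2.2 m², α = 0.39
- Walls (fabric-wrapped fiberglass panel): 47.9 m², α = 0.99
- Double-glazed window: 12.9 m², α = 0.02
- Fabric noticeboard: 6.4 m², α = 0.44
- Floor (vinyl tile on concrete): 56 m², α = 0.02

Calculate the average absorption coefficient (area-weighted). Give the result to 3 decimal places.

0.273

S = Σ Sᵢ = 6.8 + 13.8 + 56 + 2.2 + 47.9 + 12.9 + 6.4 + 56 = 202.0 m².
Weighted sum Σ Sα = 55.195.
ᾱ = A/S = 0.273.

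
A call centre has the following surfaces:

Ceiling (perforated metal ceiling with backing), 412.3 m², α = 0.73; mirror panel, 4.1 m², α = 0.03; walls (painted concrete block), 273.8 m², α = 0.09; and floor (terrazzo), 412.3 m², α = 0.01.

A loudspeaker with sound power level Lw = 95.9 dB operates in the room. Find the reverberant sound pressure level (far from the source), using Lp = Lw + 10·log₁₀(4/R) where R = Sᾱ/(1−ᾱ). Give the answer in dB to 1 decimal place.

75.2 dB

Σ(Sᵢαᵢ) = 412.3×0.73 + 4.1×0.03 + 273.8×0.09 + 412.3×0.01 = 329.867; total area S = 1102.5 m².
ᾱ = 0.2992, so room constant R = A/(1−ᾱ) = 470.701 m².
Lp = 95.9 + 10·log₁₀(4/470.701) = 95.9 + (-20.71) = 75.2 dB.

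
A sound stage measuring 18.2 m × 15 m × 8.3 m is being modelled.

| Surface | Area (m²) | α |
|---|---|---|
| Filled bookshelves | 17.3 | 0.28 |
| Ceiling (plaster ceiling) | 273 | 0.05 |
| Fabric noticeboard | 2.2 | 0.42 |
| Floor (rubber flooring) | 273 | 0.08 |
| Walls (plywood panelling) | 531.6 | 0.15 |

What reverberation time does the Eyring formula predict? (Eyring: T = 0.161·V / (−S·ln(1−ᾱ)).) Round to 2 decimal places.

S = Σ Sᵢ = 1097.1 m².
Σ(Sᵢαᵢ) = 17.3·0.28 + 273·0.05 + 2.2·0.42 + 273·0.08 + 531.6·0.15 = 120.998.
ᾱ = 120.998 / 1097.1 = 0.1103.
−S·ln(1−ᾱ) = −1097.1 × ln(1 − 0.1103) = 128.219.
V = 18.2 × 15 × 8.3 = 2265.9 m³.
RT60 = 0.161 × 2265.9 / 128.219 = 2.85 s.

2.85 s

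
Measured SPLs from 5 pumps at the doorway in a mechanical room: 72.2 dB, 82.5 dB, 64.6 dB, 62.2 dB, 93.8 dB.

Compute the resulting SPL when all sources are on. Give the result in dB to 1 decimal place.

Σ 10^(Lᵢ/10) = 2.598e+09.
Back to dB: 10·log₁₀ Σ = 94.1 dB.

94.1 dB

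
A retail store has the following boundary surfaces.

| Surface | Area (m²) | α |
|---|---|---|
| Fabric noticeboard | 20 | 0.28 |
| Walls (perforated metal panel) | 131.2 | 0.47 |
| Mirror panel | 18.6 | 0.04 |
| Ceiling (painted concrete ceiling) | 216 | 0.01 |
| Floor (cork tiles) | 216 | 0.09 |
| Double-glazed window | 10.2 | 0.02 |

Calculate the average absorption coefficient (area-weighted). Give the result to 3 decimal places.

Total surface area S = 612.0 m².
Σ(Sᵢαᵢ) = 20*0.28 + 131.2*0.47 + 18.6*0.04 + 216*0.01 + 216*0.09 + 10.2*0.02 = 89.812.
ᾱ = 89.812 / 612.0 = 0.147.

0.147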